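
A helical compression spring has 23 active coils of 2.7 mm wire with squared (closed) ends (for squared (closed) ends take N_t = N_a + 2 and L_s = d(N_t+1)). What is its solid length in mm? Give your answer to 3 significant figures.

squared (closed) ends: N_t = N_a + 2 = 23 + 2 = 25
L_s = d·(N_t+1) = 2.7 × 26 = 70.2 mm

70.2 mm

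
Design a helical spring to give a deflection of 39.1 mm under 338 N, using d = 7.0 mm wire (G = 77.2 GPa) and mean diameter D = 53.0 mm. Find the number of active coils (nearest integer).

Required rate k = F/δ = 338/39.1 = 8.6445 N/mm
N_a = Gd⁴/(8D³k) = (77.2×10³ × 7.0⁴)/(8 × 53.0³ × 8.6445)
    = 1.85357e+08 / 1.02957e+07 = 18 → 18 coils

18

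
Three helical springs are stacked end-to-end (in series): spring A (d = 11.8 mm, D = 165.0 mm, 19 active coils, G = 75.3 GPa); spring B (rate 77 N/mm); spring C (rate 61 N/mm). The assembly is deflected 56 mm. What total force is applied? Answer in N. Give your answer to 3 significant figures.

113 N

k_A = Gd⁴/(8D³N_a) = (75.3×10³)(11.8⁴)/(8·165.0³·19) = 2.1381 N/mm
Series: 1/k_eq = 1/2.1381 + 1/77 + 1/61 = 0.49709; k_eq = 2.0117 N/mm
F = k_eq·δ = 2.0117·56 = 112.66 N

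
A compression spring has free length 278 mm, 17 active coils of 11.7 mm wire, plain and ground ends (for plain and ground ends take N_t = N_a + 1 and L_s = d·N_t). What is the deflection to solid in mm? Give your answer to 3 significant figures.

67.4 mm

N_t = 18; L_s = 11.7·18 = 210.6 mm
δ_solid = L₀ − L_s = 278 − 210.6 = 67.4 mm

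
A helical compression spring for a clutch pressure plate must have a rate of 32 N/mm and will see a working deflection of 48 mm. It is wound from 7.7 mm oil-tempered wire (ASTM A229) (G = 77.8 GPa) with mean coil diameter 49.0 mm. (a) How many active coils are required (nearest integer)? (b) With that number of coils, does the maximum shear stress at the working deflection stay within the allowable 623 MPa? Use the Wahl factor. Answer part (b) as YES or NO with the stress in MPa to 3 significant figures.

(a) 9 coils; (b) YES, τ_max = 524 MPa

N_a = Gd⁴/(8D³k) = (77.8×10³)(7.7⁴)/(8·49.0³·32) = 9.081 → N_a = 9
Actual rate k = Gd⁴/(8D³·9) = 32.287 N/mm
Working load F = kδ = 32.287·48 = 1549.8 N
C = 49.0/7.7 = 6.3636; K_W = (4C−1)/(4C−4)+0.615/C = 1.2365
τ_max = K_W·8FD/(πd³) = 1.2365·423.57 = 523.74 MPa
τ_max ≤ 623 MPa → acceptable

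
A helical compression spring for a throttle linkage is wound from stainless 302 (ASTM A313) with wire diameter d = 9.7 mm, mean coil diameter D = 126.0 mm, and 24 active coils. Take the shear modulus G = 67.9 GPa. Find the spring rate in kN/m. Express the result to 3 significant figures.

1.57 kN/m

k = Gd⁴/(8D³N_a) = (67.9×10³ × 9.7⁴) / (8 × 126.0³ × 24)
  = 6.01114e+08 / 3.84072e+08 = 1.5651 N/mm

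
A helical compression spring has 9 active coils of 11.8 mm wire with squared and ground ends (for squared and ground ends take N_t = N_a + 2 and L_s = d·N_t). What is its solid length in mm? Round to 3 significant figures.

130 mm

squared and ground ends: N_t = N_a + 2 = 9 + 2 = 11
L_s = d·N_t = 11.8 × 11 = 129.8 mm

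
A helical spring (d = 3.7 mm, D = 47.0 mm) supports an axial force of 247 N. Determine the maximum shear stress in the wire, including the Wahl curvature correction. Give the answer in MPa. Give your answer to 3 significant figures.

Spring index C = D/d = 47.0/3.7 = 12.7027
K_W = (4C−1)/(4C−4) + 0.615/C = 49.811/46.811 + 0.0484 = 1.1125
τ₀ = 8FD/(πd³) = 8·247·47.0/(π·3.7³) = 92872/159.13 = 583.62 MPa
τ_max = K·τ₀ = 1.1125 × 583.62 = 649.28 MPa

649 MPa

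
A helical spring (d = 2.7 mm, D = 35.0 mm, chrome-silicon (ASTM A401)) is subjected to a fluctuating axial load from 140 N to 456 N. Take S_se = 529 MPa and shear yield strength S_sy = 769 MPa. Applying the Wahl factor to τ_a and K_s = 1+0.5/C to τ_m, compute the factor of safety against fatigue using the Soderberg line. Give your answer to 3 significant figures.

C = D/d = 35.0/2.7 = 12.9630; K_W = (4C−1)/(4C−4)+0.615/C = 1.1101; K_s = 1+0.5/C = 1.0386
F_a = (F_max−F_min)/2 = 158 N; F_m = (F_max+F_min)/2 = 298 N
τ_a = K_W·8F_aD/(πd³) = 1.1101 × 715.44 = 794.24 MPa
τ_m = K_s·8F_mD/(πd³) = 1.0386 × 1349.4 = 1401.4 MPa
Soderberg: 1/n_f = τ_a/S_se + τ_m/S_sy = 794.24/529 + 1401.4/769 = 1.50139 + 1.82240 = 3.3238
n_f = 1/3.3238 = 0.3009

0.301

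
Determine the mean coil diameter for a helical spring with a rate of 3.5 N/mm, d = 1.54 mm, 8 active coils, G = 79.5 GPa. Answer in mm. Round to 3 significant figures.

D = (Gd⁴/(8N_a·k))^(1/3) = (79.5×10³·1.54⁴/(8·8·3.5))^(1/3)
  = (1996.19)^(1/3) = 12.5912 mm

12.6 mm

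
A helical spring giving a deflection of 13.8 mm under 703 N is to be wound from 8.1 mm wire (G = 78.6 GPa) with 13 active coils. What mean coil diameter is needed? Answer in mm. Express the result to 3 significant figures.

Required rate k = F/δ = 703/13.8 = 50.942 N/mm
D = (Gd⁴/(8N_a·k))^(1/3) = (78.6×10³·8.1⁴/(8·13·50.942))^(1/3)
  = (63863.5)^(1/3) = 39.9716 mm

40.0 mm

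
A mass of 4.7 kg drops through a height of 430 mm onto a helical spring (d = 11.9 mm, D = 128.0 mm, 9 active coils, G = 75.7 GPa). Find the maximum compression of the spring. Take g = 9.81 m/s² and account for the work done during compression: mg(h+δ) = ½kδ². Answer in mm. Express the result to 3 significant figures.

k = Gd⁴/(8D³N_a) = (75.7×10³)(11.9⁴)/(8·128.0³·9) = 10.054 N/mm
W = mg = 4.7 × 9.81 = 46.107 N
½kδ² − Wδ − Wh = 0 → δ = (W + √(W² + 2kWh))/k
δ = (46.107 + √(2125.9 + 398645))/10.054 = (46.107 + 633.06)/10.054 = 67.555 mm

67.6 mm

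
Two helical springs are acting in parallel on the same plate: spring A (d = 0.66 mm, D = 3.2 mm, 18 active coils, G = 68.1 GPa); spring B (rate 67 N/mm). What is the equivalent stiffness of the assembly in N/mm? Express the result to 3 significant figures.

69.7 N/mm

k_A = Gd⁴/(8D³N_a) = (68.1×10³)(0.66⁴)/(8·3.2³·18) = 2.7385 N/mm
Parallel: k_eq = 2.7385 + 67 = 69.738 N/mm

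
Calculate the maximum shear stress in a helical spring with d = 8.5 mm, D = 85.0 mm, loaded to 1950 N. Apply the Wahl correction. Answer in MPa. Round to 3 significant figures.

787 MPa

Spring index C = D/d = 85.0/8.5 = 10.0000
K_W = (4C−1)/(4C−4) + 0.615/C = 39.000/36.000 + 0.0615 = 1.1448
τ₀ = 8FD/(πd³) = 8·1950·85.0/(π·8.5³) = 1.326e+06/1929.3 = 687.29 MPa
τ_max = K·τ₀ = 1.1448 × 687.29 = 786.83 MPa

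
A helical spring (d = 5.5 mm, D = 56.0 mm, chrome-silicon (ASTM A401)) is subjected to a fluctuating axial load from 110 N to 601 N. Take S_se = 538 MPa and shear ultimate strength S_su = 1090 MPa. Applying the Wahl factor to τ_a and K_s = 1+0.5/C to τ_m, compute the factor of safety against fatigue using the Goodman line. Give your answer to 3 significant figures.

C = D/d = 56.0/5.5 = 10.1818; K_W = (4C−1)/(4C−4)+0.615/C = 1.1421; K_s = 1+0.5/C = 1.0491
F_a = (F_max−F_min)/2 = 245.5 N; F_m = (F_max+F_min)/2 = 355.5 N
τ_a = K_W·8F_aD/(πd³) = 1.1421 × 210.42 = 240.32 MPa
τ_m = K_s·8F_mD/(πd³) = 1.0491 × 304.71 = 319.67 MPa
Goodman: 1/n_f = τ_a/S_se + τ_m/S_su = 240.32/538 + 319.67/1090 = 0.44669 + 0.29327 = 0.73997
n_f = 1/0.73997 = 1.351

1.35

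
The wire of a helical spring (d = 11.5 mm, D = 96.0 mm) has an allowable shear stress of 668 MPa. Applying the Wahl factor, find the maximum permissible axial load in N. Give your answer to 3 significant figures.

3530 N

C = D/d = 96.0/11.5 = 8.3478
K_W = (4C−1)/(4C−4) + 0.615/C = 32.391/29.391 + 0.0737 = 1.1757
τ_max = K·8FD/(πd³) → F_max = τ_allow·πd³/(8DK)
F_max = 668·π·11.5³/(8·96.0·1.1757) = 3.1917e+06/902.97 = 3534.6 N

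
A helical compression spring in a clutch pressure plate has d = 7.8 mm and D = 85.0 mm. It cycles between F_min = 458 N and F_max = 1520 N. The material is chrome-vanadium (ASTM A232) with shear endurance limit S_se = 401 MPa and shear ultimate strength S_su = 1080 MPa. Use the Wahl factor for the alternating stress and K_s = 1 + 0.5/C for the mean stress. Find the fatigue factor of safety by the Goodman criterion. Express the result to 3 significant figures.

C = D/d = 85.0/7.8 = 10.8974; K_W = (4C−1)/(4C−4)+0.615/C = 1.1322; K_s = 1+0.5/C = 1.0459
F_a = (F_max−F_min)/2 = 531 N; F_m = (F_max+F_min)/2 = 989 N
τ_a = K_W·8F_aD/(πd³) = 1.1322 × 242.2 = 274.22 MPa
τ_m = K_s·8F_mD/(πd³) = 1.0459 × 451.1 = 471.8 MPa
Goodman: 1/n_f = τ_a/S_se + τ_m/S_su = 274.22/401 + 471.8/1080 = 0.68384 + 0.43685 = 1.1207
n_f = 1/1.1207 = 0.8923

0.892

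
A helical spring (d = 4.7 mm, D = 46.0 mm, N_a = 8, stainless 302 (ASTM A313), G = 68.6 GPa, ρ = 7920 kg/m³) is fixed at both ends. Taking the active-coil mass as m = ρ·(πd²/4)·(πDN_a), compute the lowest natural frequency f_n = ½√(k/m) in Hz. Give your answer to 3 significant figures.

k = Gd⁴/(8D³N_a) = (68.6×10³)(4.7⁴)/(8·46.0³·8) = 5.3736 N/mm = 5373.6 N/m
Wire length L = πDN_a = π·46.0·8 = 1156.1 mm
m = ρ·(πd²/4)·L = 7920 × 17.349×10⁻⁶ m² × 1.1561 m = 0.15886 kg
f_n = ½√(k/m) = 0.5·√(5373.6/0.15886) = 0.5·√(33826) = 91.96 Hz

92.0 Hz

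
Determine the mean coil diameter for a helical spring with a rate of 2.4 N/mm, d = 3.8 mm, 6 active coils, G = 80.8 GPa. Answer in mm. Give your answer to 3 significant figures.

D = (Gd⁴/(8N_a·k))^(1/3) = (80.8×10³·3.8⁴/(8·6·2.4))^(1/3)
  = (146249)^(1/3) = 52.6863 mm

52.7 mm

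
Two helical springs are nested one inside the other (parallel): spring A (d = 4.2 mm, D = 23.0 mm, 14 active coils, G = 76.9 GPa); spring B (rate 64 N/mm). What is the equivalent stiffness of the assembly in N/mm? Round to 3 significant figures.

81.6 N/mm

k_A = Gd⁴/(8D³N_a) = (76.9×10³)(4.2⁴)/(8·23.0³·14) = 17.56 N/mm
Parallel: k_eq = 17.56 + 64 = 81.56 N/mm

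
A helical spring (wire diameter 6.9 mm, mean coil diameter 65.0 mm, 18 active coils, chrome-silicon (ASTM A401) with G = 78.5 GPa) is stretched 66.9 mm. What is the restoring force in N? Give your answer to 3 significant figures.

301 N

k = Gd⁴/(8D³N_a) = (78.5×10³)(6.9⁴)/(8·65.0³·18) = 4.4995 N/mm
F = k·δ = 4.4995 × 66.9 = 301.02 N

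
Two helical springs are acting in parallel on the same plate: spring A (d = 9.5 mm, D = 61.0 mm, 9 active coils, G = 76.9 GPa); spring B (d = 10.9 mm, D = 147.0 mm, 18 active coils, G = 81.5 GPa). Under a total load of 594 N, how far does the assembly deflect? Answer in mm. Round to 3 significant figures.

k_A = Gd⁴/(8D³N_a) = (76.9×10³)(9.5⁴)/(8·61.0³·9) = 38.326 N/mm
k_B = Gd⁴/(8D³N_a) = (81.5×10³)(10.9⁴)/(8·147.0³·18) = 2.5151 N/mm
Parallel: k_eq = 38.326 + 2.5151 = 40.842 N/mm
δ = F/k_eq = 594/40.842 = 14.544 mm

14.5 mm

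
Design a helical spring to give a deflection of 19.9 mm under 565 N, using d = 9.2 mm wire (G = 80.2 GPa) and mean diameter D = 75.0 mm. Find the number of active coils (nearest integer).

6

Required rate k = F/δ = 565/19.9 = 28.392 N/mm
N_a = Gd⁴/(8D³k) = (80.2×10³ × 9.2⁴)/(8 × 75.0³ × 28.392)
    = 5.74547e+08 / 9.58229e+07 = 5.996 → 6 coils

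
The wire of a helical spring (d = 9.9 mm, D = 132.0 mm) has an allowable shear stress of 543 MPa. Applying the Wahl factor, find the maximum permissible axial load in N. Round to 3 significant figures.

C = D/d = 132.0/9.9 = 13.3333
K_W = (4C−1)/(4C−4) + 0.615/C = 52.333/49.333 + 0.0461 = 1.1069
τ_max = K·8FD/(πd³) → F_max = τ_allow·πd³/(8DK)
F_max = 543·π·9.9³/(8·132.0·1.1069) = 1.6552e+06/1168.9 = 1416 N

1420 N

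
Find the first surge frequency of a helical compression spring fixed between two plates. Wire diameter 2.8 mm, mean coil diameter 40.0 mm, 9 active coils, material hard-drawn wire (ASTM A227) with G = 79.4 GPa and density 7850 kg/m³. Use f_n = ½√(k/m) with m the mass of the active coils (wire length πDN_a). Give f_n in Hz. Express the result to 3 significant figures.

k = Gd⁴/(8D³N_a) = (79.4×10³)(2.8⁴)/(8·40.0³·9) = 1.0591 N/mm = 1059.1 N/m
Wire length L = πDN_a = π·40.0·9 = 1131 mm
m = ρ·(πd²/4)·L = 7850 × 6.1575×10⁻⁶ m² × 1.131 m = 0.054667 kg
f_n = ½√(k/m) = 0.5·√(1059.1/0.054667) = 0.5·√(19374) = 69.595 Hz

69.6 Hz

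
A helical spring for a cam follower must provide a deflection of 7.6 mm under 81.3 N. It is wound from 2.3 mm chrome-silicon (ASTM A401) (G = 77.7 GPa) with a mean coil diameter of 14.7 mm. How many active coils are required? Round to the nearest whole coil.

Required rate k = F/δ = 81.3/7.6 = 10.697 N/mm
N_a = Gd⁴/(8D³k) = (77.7×10³ × 2.3⁴)/(8 × 14.7³ × 10.697)
    = 2.17436e+06 / 271843 = 7.999 → 8 coils

8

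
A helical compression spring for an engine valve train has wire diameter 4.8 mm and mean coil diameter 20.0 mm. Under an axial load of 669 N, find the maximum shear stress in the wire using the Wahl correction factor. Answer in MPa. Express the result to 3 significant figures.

427 MPa

Spring index C = D/d = 20.0/4.8 = 4.1667
K_W = (4C−1)/(4C−4) + 0.615/C = 15.667/12.667 + 0.1476 = 1.3844
τ₀ = 8FD/(πd³) = 8·669·20.0/(π·4.8³) = 107040/347.44 = 308.09 MPa
τ_max = K·τ₀ = 1.3844 × 308.09 = 426.53 MPa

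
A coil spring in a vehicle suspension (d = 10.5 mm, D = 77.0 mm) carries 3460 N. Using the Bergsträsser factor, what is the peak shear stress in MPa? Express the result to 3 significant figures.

Spring index C = D/d = 77.0/10.5 = 7.3333
K_B = (4C+2)/(4C−3) = 31.333/26.333 = 1.1899
τ₀ = 8FD/(πd³) = 8·3460·77.0/(π·10.5³) = 2.13136e+06/3636.8 = 586.06 MPa
τ_max = K·τ₀ = 1.1899 × 586.06 = 697.33 MPa

697 MPa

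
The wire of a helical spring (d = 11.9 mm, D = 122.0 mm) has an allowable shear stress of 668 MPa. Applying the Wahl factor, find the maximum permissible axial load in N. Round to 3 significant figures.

C = D/d = 122.0/11.9 = 10.2521
K_W = (4C−1)/(4C−4) + 0.615/C = 40.008/37.008 + 0.0600 = 1.1411
τ_max = K·8FD/(πd³) → F_max = τ_allow·πd³/(8DK)
F_max = 668·π·11.9³/(8·122.0·1.1411) = 3.5364e+06/1113.7 = 3175.5 N

3180 N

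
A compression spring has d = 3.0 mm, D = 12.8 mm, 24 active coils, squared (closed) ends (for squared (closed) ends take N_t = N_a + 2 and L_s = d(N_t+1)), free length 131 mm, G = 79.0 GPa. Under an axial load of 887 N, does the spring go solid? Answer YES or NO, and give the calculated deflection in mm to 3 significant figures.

YES, δ = 55.8 mm

k = Gd⁴/(8D³N_a) = (79.0×10³)(3.0⁴)/(8·12.8³·24) = 15.892 N/mm
N_t = 26; L_s = 3.0·27 = 81 mm; δ_solid = L₀ − L_s = 131 − 81 = 50 mm
δ = F/k = 887/15.892 = 55.814 mm
δ ≥ δ_solid → spring goes solid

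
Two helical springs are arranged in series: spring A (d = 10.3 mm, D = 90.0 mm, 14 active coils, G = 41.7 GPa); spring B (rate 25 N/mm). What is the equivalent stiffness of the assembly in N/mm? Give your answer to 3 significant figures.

4.67 N/mm

k_A = Gd⁴/(8D³N_a) = (41.7×10³)(10.3⁴)/(8·90.0³·14) = 5.7483 N/mm
Series: 1/k_eq = 1/5.7483 + 1/25 = 0.21396; k_eq = 4.6737 N/mm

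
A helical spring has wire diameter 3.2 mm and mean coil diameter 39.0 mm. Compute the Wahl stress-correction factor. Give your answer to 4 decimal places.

1.1175

C = D/d = 39.0/3.2 = 12.1875
K_W = (4C−1)/(4C−4) + 0.615/C = 47.750/44.750 + 0.0505 = 1.1175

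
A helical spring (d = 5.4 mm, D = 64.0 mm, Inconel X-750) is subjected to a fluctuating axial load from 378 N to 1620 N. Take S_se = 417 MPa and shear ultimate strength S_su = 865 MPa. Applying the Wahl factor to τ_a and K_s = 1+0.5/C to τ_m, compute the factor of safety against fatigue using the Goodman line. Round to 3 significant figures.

0.336

C = D/d = 64.0/5.4 = 11.8519; K_W = (4C−1)/(4C−4)+0.615/C = 1.1210; K_s = 1+0.5/C = 1.0422
F_a = (F_max−F_min)/2 = 621 N; F_m = (F_max+F_min)/2 = 999 N
τ_a = K_W·8F_aD/(πd³) = 1.1210 × 642.73 = 720.51 MPa
τ_m = K_s·8F_mD/(πd³) = 1.0422 × 1034 = 1077.6 MPa
Goodman: 1/n_f = τ_a/S_se + τ_m/S_su = 720.51/417 + 1077.6/865 = 1.72783 + 1.24576 = 2.9736
n_f = 1/2.9736 = 0.3363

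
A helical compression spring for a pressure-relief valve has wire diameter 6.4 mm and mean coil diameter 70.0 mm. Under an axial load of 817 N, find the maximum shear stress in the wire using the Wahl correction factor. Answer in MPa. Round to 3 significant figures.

Spring index C = D/d = 70.0/6.4 = 10.9375
K_W = (4C−1)/(4C−4) + 0.615/C = 42.750/39.750 + 0.0562 = 1.1317
τ₀ = 8FD/(πd³) = 8·817·70.0/(π·6.4³) = 457520/823.55 = 555.55 MPa
τ_max = K·τ₀ = 1.1317 × 555.55 = 628.71 MPa

629 MPa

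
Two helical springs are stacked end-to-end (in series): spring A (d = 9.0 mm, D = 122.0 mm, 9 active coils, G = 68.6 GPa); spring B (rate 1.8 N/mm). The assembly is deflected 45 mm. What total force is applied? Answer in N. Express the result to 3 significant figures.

k_A = Gd⁴/(8D³N_a) = (68.6×10³)(9.0⁴)/(8·122.0³·9) = 3.4426 N/mm
Series: 1/k_eq = 1/3.4426 + 1/1.8 = 0.84604; k_eq = 1.182 N/mm
F = k_eq·δ = 1.182·45 = 53.189 N

53.2 N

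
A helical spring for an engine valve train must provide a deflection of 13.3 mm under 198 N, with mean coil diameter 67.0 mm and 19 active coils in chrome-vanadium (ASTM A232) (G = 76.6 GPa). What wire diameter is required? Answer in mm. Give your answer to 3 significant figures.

Required rate k = F/δ = 198/13.3 = 14.887 N/mm
d = (8D³N_a·k / G)^(1/4) = (8·67.0³·19·14.887 / (76.6×10³))^0.25
  = (8884.9)^0.25 = 9.7087 mm

9.71 mm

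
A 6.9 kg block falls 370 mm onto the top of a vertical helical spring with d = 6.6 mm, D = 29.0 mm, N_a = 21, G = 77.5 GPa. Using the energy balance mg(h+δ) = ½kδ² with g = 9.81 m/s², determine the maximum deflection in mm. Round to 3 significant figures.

39.3 mm

k = Gd⁴/(8D³N_a) = (77.5×10³)(6.6⁴)/(8·29.0³·21) = 35.89 N/mm
W = mg = 6.9 × 9.81 = 67.689 N
½kδ² − Wδ − Wh = 0 → δ = (W + √(W² + 2kWh))/k
δ = (67.689 + √(4581.8 + 1.79773e+06))/35.89 = (67.689 + 1342.5)/35.89 = 39.292 mm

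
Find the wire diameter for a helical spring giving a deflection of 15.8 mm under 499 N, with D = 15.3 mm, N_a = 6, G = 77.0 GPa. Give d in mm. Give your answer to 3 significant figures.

Required rate k = F/δ = 499/15.8 = 31.582 N/mm
d = (8D³N_a·k / G)^(1/4) = (8·15.3³·6·31.582 / (77.0×10³))^0.25
  = (70.513)^0.25 = 2.8978 mm

2.90 mm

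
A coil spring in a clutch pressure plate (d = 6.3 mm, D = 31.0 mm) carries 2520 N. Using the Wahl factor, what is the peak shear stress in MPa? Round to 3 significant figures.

1050 MPa

Spring index C = D/d = 31.0/6.3 = 4.9206
K_W = (4C−1)/(4C−4) + 0.615/C = 18.683/15.683 + 0.1250 = 1.3163
τ₀ = 8FD/(πd³) = 8·2520·31.0/(π·6.3³) = 624960/785.55 = 795.57 MPa
τ_max = K·τ₀ = 1.3163 × 795.57 = 1047.2 MPa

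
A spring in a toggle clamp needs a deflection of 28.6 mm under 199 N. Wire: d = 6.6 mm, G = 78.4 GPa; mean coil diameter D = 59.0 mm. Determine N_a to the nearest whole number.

13

Required rate k = F/δ = 199/28.6 = 6.958 N/mm
N_a = Gd⁴/(8D³k) = (78.4×10³ × 6.6⁴)/(8 × 59.0³ × 6.958)
    = 1.48762e+08 / 1.14323e+07 = 13.01 → 13 coils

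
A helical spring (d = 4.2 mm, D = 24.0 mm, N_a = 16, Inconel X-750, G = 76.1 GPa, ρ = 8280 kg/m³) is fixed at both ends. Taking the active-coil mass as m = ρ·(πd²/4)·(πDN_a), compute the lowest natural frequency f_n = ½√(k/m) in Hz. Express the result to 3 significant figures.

155 Hz

k = Gd⁴/(8D³N_a) = (76.1×10³)(4.2⁴)/(8·24.0³·16) = 13.383 N/mm = 13383 N/m
Wire length L = πDN_a = π·24.0·16 = 1206.4 mm
m = ρ·(πd²/4)·L = 8280 × 13.854×10⁻⁶ m² × 1.2064 m = 0.13839 kg
f_n = ½√(k/m) = 0.5·√(13383/0.13839) = 0.5·√(96703) = 155.49 Hz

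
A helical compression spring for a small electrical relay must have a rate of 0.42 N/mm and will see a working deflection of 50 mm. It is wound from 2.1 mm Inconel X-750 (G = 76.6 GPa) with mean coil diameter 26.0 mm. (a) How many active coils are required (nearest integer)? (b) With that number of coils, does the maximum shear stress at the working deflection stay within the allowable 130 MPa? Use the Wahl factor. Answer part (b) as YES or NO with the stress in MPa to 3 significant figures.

N_a = Gd⁴/(8D³k) = (76.6×10³)(2.1⁴)/(8·26.0³·0.42) = 25.23 → N_a = 25
Actual rate k = Gd⁴/(8D³·25) = 0.4238 N/mm
Working load F = kδ = 0.4238·50 = 21.19 N
C = 26.0/2.1 = 12.3810; K_W = (4C−1)/(4C−4)+0.615/C = 1.1156
τ_max = K_W·8FD/(πd³) = 1.1156·151.49 = 169 MPa
τ_max > 130 MPa → exceeds allowable

(a) 25 coils; (b) NO, τ_max = 169 MPa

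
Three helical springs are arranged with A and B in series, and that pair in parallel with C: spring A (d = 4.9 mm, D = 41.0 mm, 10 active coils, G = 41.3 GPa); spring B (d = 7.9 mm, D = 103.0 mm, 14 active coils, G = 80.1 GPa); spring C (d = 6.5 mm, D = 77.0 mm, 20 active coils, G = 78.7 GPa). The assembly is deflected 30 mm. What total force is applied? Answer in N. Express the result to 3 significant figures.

k_A = Gd⁴/(8D³N_a) = (41.3×10³)(4.9⁴)/(8·41.0³·10) = 4.3181 N/mm
k_B = Gd⁴/(8D³N_a) = (80.1×10³)(7.9⁴)/(8·103.0³·14) = 2.5492 N/mm
k_C = Gd⁴/(8D³N_a) = (78.7×10³)(6.5⁴)/(8·77.0³·20) = 1.9233 N/mm
Springs A,B series: k_AB = 1/(1/4.3181+1/2.5492) = 1.6029 N/mm; parallel with C: k_eq = 1.6029+1.9233 = 3.5262 N/mm
F = k_eq·δ = 3.5262·30 = 105.79 N

106 N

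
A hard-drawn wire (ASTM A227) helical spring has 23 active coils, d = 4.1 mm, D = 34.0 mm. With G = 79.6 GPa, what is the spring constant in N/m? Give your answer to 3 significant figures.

3110 N/m

k = Gd⁴/(8D³N_a) = (79.6×10³ × 4.1⁴) / (8 × 34.0³ × 23)
  = 2.24931e+07 / 7.23194e+06 = 3.1102 N/mm = 3110.2 N/m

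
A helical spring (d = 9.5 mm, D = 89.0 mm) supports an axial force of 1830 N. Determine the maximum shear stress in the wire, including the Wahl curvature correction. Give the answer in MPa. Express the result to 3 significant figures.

Spring index C = D/d = 89.0/9.5 = 9.3684
K_W = (4C−1)/(4C−4) + 0.615/C = 36.474/33.474 + 0.0656 = 1.1553
τ₀ = 8FD/(πd³) = 8·1830·89.0/(π·9.5³) = 1.30296e+06/2693.5 = 483.74 MPa
τ_max = K·τ₀ = 1.1553 × 483.74 = 558.85 MPa

559 MPa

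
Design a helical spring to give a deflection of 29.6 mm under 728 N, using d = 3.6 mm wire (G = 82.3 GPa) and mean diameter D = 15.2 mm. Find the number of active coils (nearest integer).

Required rate k = F/δ = 728/29.6 = 24.595 N/mm
N_a = Gd⁴/(8D³k) = (82.3×10³ × 3.6⁴)/(8 × 15.2³ × 24.595)
    = 1.38232e+07 / 690972 = 20.01 → 20 coils

20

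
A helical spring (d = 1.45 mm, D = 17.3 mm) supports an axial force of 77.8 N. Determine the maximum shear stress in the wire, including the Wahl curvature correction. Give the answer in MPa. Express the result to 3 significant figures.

1260 MPa

Spring index C = D/d = 17.3/1.45 = 11.9310
K_W = (4C−1)/(4C−4) + 0.615/C = 46.724/43.724 + 0.0515 = 1.1202
τ₀ = 8FD/(πd³) = 8·77.8·17.3/(π·1.45³) = 10767.5/9.5775 = 1124.2 MPa
τ_max = K·τ₀ = 1.1202 × 1124.2 = 1259.3 MPa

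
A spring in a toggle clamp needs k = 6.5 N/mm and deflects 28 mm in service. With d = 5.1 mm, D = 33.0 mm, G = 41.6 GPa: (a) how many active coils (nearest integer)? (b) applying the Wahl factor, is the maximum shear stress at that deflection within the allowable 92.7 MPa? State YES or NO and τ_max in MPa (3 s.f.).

(a) 15 coils; (b) NO, τ_max = 143 MPa

N_a = Gd⁴/(8D³k) = (41.6×10³)(5.1⁴)/(8·33.0³·6.5) = 15.06 → N_a = 15
Actual rate k = Gd⁴/(8D³·15) = 6.5261 N/mm
Working load F = kδ = 6.5261·28 = 182.73 N
C = 33.0/5.1 = 6.4706; K_W = (4C−1)/(4C−4)+0.615/C = 1.2321
τ_max = K_W·8FD/(πd³) = 1.2321·115.76 = 142.63 MPa
τ_max > 92.7 MPa → exceeds allowable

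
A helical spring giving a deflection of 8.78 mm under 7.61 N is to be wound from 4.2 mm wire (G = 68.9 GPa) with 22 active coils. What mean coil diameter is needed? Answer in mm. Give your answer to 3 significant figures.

52.0 mm

Required rate k = F/δ = 7.61/8.78 = 0.86674 N/mm
D = (Gd⁴/(8N_a·k))^(1/3) = (68.9×10³·4.2⁴/(8·22·0.86674))^(1/3)
  = (140544)^(1/3) = 51.9922 mm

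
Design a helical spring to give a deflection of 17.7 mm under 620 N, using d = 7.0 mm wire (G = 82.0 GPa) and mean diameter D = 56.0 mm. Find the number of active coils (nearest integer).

4

Required rate k = F/δ = 620/17.7 = 35.028 N/mm
N_a = Gd⁴/(8D³k) = (82.0×10³ × 7.0⁴)/(8 × 56.0³ × 35.028)
    = 1.96882e+08 / 4.92122e+07 = 4.001 → 4 coils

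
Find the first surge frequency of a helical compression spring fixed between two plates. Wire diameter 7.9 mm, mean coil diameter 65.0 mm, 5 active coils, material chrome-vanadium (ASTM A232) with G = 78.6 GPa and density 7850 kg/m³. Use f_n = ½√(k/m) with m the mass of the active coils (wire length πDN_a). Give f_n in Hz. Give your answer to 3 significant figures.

k = Gd⁴/(8D³N_a) = (78.6×10³)(7.9⁴)/(8·65.0³·5) = 27.87 N/mm = 27870 N/m
Wire length L = πDN_a = π·65.0·5 = 1021 mm
m = ρ·(πd²/4)·L = 7850 × 49.017×10⁻⁶ m² × 1.021 m = 0.39287 kg
f_n = ½√(k/m) = 0.5·√(27870/0.39287) = 0.5·√(70939) = 133.17 Hz

133 Hz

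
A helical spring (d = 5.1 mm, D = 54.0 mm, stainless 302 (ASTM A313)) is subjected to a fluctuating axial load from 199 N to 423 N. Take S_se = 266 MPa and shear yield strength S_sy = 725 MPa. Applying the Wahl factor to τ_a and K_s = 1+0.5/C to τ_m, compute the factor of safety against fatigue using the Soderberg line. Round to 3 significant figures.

1.04

C = D/d = 54.0/5.1 = 10.5882; K_W = (4C−1)/(4C−4)+0.615/C = 1.1363; K_s = 1+0.5/C = 1.0472
F_a = (F_max−F_min)/2 = 112 N; F_m = (F_max+F_min)/2 = 311 N
τ_a = K_W·8F_aD/(πd³) = 1.1363 × 116.1 = 131.93 MPa
τ_m = K_s·8F_mD/(πd³) = 1.0472 × 322.39 = 337.62 MPa
Soderberg: 1/n_f = τ_a/S_se + τ_m/S_sy = 131.93/266 + 337.62/725 = 0.49597 + 0.46568 = 0.96165
n_f = 1/0.96165 = 1.04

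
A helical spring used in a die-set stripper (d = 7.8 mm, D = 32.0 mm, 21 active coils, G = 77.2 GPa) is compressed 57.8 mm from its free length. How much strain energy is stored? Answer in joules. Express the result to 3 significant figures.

k = Gd⁴/(8D³N_a) = (77.2×10³)(7.8⁴)/(8·32.0³·21) = 51.908 N/mm
U = ½kδ² = 0.5 × 51.908 × 57.8² = 86709 N·mm = 86.709 J

86.7 J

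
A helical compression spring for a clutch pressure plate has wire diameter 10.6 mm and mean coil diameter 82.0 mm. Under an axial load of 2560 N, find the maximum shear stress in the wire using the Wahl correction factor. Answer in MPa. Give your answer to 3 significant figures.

534 MPa

Spring index C = D/d = 82.0/10.6 = 7.7358
K_W = (4C−1)/(4C−4) + 0.615/C = 29.943/26.943 + 0.0795 = 1.1908
τ₀ = 8FD/(πd³) = 8·2560·82.0/(π·10.6³) = 1.67936e+06/3741.7 = 448.82 MPa
τ_max = K·τ₀ = 1.1908 × 448.82 = 534.48 MPa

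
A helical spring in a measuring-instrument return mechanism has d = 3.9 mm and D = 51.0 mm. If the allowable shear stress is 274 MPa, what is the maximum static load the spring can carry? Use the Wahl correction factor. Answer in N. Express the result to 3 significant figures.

113 N

C = D/d = 51.0/3.9 = 13.0769
K_W = (4C−1)/(4C−4) + 0.615/C = 51.308/48.308 + 0.0470 = 1.1091
τ_max = K·8FD/(πd³) → F_max = τ_allow·πd³/(8DK)
F_max = 274·π·3.9³/(8·51.0·1.1091) = 51062/452.53 = 112.84 N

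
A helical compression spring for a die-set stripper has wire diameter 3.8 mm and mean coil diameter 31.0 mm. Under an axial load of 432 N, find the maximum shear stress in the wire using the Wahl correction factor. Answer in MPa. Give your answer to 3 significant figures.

Spring index C = D/d = 31.0/3.8 = 8.1579
K_W = (4C−1)/(4C−4) + 0.615/C = 31.632/28.632 + 0.0754 = 1.1802
τ₀ = 8FD/(πd³) = 8·432·31.0/(π·3.8³) = 107136/172.39 = 621.49 MPa
τ_max = K·τ₀ = 1.1802 × 621.49 = 733.46 MPa

733 MPa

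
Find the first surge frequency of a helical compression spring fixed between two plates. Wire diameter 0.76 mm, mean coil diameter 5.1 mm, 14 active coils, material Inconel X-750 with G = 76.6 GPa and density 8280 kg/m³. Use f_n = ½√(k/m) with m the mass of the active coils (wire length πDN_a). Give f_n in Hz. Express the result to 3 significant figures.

k = Gd⁴/(8D³N_a) = (76.6×10³)(0.76⁴)/(8·5.1³·14) = 1.7201 N/mm = 1720.1 N/m
Wire length L = πDN_a = π·5.1·14 = 224.31 mm
m = ρ·(πd²/4)·L = 8280 × 0.45365×10⁻⁶ m² × 0.22431 m = 0.00084255 kg
f_n = ½√(k/m) = 0.5·√(1720.1/0.00084255) = 0.5·√(2.0415e+06) = 714.41 Hz

714 Hz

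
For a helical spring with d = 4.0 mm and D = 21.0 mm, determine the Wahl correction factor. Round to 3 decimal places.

1.294

C = D/d = 21.0/4.0 = 5.2500
K_W = (4C−1)/(4C−4) + 0.615/C = 20.000/17.000 + 0.1171 = 1.2936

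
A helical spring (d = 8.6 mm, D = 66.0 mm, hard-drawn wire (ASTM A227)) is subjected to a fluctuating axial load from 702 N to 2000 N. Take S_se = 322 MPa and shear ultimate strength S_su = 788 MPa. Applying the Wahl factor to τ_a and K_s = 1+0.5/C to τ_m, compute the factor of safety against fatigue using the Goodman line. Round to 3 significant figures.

0.895

C = D/d = 66.0/8.6 = 7.6744; K_W = (4C−1)/(4C−4)+0.615/C = 1.1925; K_s = 1+0.5/C = 1.0652
F_a = (F_max−F_min)/2 = 649 N; F_m = (F_max+F_min)/2 = 1351 N
τ_a = K_W·8F_aD/(πd³) = 1.1925 × 171.49 = 204.5 MPa
τ_m = K_s·8F_mD/(πd³) = 1.0652 × 356.98 = 380.24 MPa
Goodman: 1/n_f = τ_a/S_se + τ_m/S_su = 204.5/322 + 380.24/788 = 0.63509 + 0.48254 = 1.1176
n_f = 1/1.1176 = 0.8948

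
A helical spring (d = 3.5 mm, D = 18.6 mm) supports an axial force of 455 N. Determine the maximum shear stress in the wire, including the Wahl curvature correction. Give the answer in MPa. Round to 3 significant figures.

648 MPa

Spring index C = D/d = 18.6/3.5 = 5.3143
K_W = (4C−1)/(4C−4) + 0.615/C = 20.257/17.257 + 0.1157 = 1.2896
τ₀ = 8FD/(πd³) = 8·455·18.6/(π·3.5³) = 67704/134.7 = 502.64 MPa
τ_max = K·τ₀ = 1.2896 × 502.64 = 648.19 MPa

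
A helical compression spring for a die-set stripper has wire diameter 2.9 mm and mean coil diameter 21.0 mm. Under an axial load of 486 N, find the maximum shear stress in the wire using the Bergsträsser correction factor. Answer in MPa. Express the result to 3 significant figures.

1270 MPa

Spring index C = D/d = 21.0/2.9 = 7.2414
K_B = (4C+2)/(4C−3) = 30.966/25.966 = 1.1926
τ₀ = 8FD/(πd³) = 8·486·21.0/(π·2.9³) = 81648/76.62 = 1065.6 MPa
τ_max = K·τ₀ = 1.1926 × 1065.6 = 1270.8 MPa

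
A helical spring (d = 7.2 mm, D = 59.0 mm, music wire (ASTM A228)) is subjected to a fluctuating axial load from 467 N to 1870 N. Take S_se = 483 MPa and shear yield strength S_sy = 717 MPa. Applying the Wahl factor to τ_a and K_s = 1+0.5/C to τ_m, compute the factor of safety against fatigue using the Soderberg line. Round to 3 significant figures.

C = D/d = 59.0/7.2 = 8.1944; K_W = (4C−1)/(4C−4)+0.615/C = 1.1793; K_s = 1+0.5/C = 1.0610
F_a = (F_max−F_min)/2 = 701.5 N; F_m = (F_max+F_min)/2 = 1168.5 N
τ_a = K_W·8F_aD/(πd³) = 1.1793 × 282.37 = 333 MPa
τ_m = K_s·8F_mD/(πd³) = 1.0610 × 470.35 = 499.05 MPa
Soderberg: 1/n_f = τ_a/S_se + τ_m/S_sy = 333/483 + 499.05/717 = 0.68944 + 0.69603 = 1.3855
n_f = 1/1.3855 = 0.7218

0.722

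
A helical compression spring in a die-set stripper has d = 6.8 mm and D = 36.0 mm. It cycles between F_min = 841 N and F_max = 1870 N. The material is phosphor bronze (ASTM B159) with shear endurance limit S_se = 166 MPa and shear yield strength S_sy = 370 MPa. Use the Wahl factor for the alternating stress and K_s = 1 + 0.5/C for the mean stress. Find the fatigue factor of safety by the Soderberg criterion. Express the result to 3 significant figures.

0.428

C = D/d = 36.0/6.8 = 5.2941; K_W = (4C−1)/(4C−4)+0.615/C = 1.2908; K_s = 1+0.5/C = 1.0944
F_a = (F_max−F_min)/2 = 514.5 N; F_m = (F_max+F_min)/2 = 1355.5 N
τ_a = K_W·8F_aD/(πd³) = 1.2908 × 150 = 193.63 MPa
τ_m = K_s·8F_mD/(πd³) = 1.0944 × 395.2 = 432.52 MPa
Soderberg: 1/n_f = τ_a/S_se + τ_m/S_sy = 193.63/166 + 432.52/370 = 1.16643 + 1.16898 = 2.3354
n_f = 1/2.3354 = 0.4282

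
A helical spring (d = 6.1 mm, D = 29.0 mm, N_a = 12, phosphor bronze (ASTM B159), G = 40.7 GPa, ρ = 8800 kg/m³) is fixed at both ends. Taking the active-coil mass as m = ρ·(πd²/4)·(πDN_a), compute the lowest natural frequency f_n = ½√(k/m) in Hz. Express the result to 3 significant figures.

k = Gd⁴/(8D³N_a) = (40.7×10³)(6.1⁴)/(8·29.0³·12) = 24.068 N/mm = 24068 N/m
Wire length L = πDN_a = π·29.0·12 = 1093.3 mm
m = ρ·(πd²/4)·L = 8800 × 29.225×10⁻⁶ m² × 1.0933 m = 0.28117 kg
f_n = ½√(k/m) = 0.5·√(24068/0.28117) = 0.5·√(85603) = 146.29 Hz

146 Hz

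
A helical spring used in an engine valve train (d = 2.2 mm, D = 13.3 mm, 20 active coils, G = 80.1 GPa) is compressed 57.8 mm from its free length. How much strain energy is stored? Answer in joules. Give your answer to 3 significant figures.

8.33 J

k = Gd⁴/(8D³N_a) = (80.1×10³)(2.2⁴)/(8·13.3³·20) = 4.9848 N/mm
U = ½kδ² = 0.5 × 4.9848 × 57.8² = 8326.7 N·mm = 8.3267 J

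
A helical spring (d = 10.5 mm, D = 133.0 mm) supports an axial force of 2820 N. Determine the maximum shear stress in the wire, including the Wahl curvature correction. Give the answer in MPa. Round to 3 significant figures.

918 MPa

Spring index C = D/d = 133.0/10.5 = 12.6667
K_W = (4C−1)/(4C−4) + 0.615/C = 49.667/46.667 + 0.0486 = 1.1128
τ₀ = 8FD/(πd³) = 8·2820·133.0/(π·10.5³) = 3.00048e+06/3636.8 = 825.04 MPa
τ_max = K·τ₀ = 1.1128 × 825.04 = 918.13 MPa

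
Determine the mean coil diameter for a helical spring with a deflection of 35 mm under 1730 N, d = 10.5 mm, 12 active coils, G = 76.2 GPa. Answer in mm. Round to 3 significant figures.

58.0 mm

Required rate k = F/δ = 1730/35 = 49.429 N/mm
D = (Gd⁴/(8N_a·k))^(1/3) = (76.2×10³·10.5⁴/(8·12·49.429))^(1/3)
  = (195192)^(1/3) = 58.0080 mm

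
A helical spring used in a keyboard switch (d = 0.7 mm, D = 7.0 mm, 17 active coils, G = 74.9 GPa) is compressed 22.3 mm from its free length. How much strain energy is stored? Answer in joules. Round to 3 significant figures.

k = Gd⁴/(8D³N_a) = (74.9×10³)(0.7⁴)/(8·7.0³·17) = 0.38551 N/mm
U = ½kδ² = 0.5 × 0.38551 × 22.3² = 95.856 N·mm = 0.095856 J

0.0959 J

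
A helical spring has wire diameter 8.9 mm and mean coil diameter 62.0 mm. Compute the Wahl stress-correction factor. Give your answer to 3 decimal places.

C = D/d = 62.0/8.9 = 6.9663
K_W = (4C−1)/(4C−4) + 0.615/C = 26.865/23.865 + 0.0883 = 1.2140

1.214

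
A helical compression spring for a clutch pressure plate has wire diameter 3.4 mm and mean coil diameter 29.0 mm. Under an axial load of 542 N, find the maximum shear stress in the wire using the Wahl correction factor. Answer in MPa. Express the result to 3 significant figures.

Spring index C = D/d = 29.0/3.4 = 8.5294
K_W = (4C−1)/(4C−4) + 0.615/C = 33.118/30.118 + 0.0721 = 1.1717
τ₀ = 8FD/(πd³) = 8·542·29.0/(π·3.4³) = 125744/123.48 = 1018.4 MPa
τ_max = K·τ₀ = 1.1717 × 1018.4 = 1193.2 MPa

1190 MPa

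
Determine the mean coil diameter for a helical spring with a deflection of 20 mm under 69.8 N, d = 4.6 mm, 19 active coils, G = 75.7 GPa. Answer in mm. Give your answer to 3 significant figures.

40.0 mm

Required rate k = F/δ = 69.8/20 = 3.49 N/mm
D = (Gd⁴/(8N_a·k))^(1/3) = (75.7×10³·4.6⁴/(8·19·3.49))^(1/3)
  = (63893.7)^(1/3) = 39.9778 mm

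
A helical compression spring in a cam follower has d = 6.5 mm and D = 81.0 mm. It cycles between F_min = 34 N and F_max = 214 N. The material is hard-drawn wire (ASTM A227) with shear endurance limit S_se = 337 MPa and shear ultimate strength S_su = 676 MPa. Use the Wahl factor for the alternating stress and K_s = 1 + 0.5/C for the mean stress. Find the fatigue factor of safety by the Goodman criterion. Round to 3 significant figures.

2.73

C = D/d = 81.0/6.5 = 12.4615; K_W = (4C−1)/(4C−4)+0.615/C = 1.1148; K_s = 1+0.5/C = 1.0401
F_a = (F_max−F_min)/2 = 90 N; F_m = (F_max+F_min)/2 = 124 N
τ_a = K_W·8F_aD/(πd³) = 1.1148 × 67.597 = 75.356 MPa
τ_m = K_s·8F_mD/(πd³) = 1.0401 × 93.134 = 96.871 MPa
Goodman: 1/n_f = τ_a/S_se + τ_m/S_su = 75.356/337 + 96.871/676 = 0.22361 + 0.14330 = 0.36691
n_f = 1/0.36691 = 2.725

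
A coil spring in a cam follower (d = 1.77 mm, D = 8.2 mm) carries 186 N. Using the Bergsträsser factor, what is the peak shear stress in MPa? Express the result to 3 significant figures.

Spring index C = D/d = 8.2/1.77 = 4.6328
K_B = (4C+2)/(4C−3) = 20.531/15.531 = 1.3219
τ₀ = 8FD/(πd³) = 8·186·8.2/(π·1.77³) = 12201.6/17.421 = 700.4 MPa
τ_max = K·τ₀ = 1.3219 × 700.4 = 925.89 MPa

926 MPa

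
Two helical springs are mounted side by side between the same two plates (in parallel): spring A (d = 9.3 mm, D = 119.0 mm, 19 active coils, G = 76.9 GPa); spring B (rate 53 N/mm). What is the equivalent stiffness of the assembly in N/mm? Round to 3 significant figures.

k_A = Gd⁴/(8D³N_a) = (76.9×10³)(9.3⁴)/(8·119.0³·19) = 2.2458 N/mm
Parallel: k_eq = 2.2458 + 53 = 55.246 N/mm

55.2 N/mm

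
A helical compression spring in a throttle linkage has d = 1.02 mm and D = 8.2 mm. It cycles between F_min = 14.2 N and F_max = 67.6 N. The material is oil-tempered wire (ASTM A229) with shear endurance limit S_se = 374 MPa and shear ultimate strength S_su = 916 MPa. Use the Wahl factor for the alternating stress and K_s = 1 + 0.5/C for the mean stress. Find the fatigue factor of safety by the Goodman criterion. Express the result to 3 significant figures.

C = D/d = 8.2/1.02 = 8.0392; K_W = (4C−1)/(4C−4)+0.615/C = 1.1830; K_s = 1+0.5/C = 1.0622
F_a = (F_max−F_min)/2 = 26.7 N; F_m = (F_max+F_min)/2 = 40.9 N
τ_a = K_W·8F_aD/(πd³) = 1.1830 × 525.37 = 621.54 MPa
τ_m = K_s·8F_mD/(πd³) = 1.0622 × 804.78 = 854.83 MPa
Goodman: 1/n_f = τ_a/S_se + τ_m/S_su = 621.54/374 + 854.83/916 = 1.66186 + 0.93322 = 2.5951
n_f = 1/2.5951 = 0.3853

0.385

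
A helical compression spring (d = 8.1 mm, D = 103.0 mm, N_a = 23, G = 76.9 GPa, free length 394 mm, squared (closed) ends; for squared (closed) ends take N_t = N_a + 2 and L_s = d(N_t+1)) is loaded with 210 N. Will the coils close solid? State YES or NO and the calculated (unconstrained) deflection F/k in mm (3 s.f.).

NO, δ = 128 mm

k = Gd⁴/(8D³N_a) = (76.9×10³)(8.1⁴)/(8·103.0³·23) = 1.6464 N/mm
N_t = 25; L_s = 8.1·26 = 210.6 mm; δ_solid = L₀ − L_s = 394 − 210.6 = 183.4 mm
δ = F/k = 210/1.6464 = 127.55 mm
δ < δ_solid → spring does not go solid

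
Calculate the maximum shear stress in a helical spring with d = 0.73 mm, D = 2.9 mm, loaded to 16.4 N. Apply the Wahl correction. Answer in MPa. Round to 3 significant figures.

Spring index C = D/d = 2.9/0.73 = 3.9726
K_W = (4C−1)/(4C−4) + 0.615/C = 14.890/11.890 + 0.1548 = 1.4071
τ₀ = 8FD/(πd³) = 8·16.4·2.9/(π·0.73³) = 380.48/1.2221 = 311.32 MPa
τ_max = K·τ₀ = 1.4071 × 311.32 = 438.07 MPa

438 MPa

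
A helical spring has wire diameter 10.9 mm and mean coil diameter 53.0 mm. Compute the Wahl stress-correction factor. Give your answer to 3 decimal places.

C = D/d = 53.0/10.9 = 4.8624
K_W = (4C−1)/(4C−4) + 0.615/C = 18.450/15.450 + 0.1265 = 1.3207

1.321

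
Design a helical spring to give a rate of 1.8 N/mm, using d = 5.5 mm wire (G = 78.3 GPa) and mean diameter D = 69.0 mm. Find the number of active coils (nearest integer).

15

N_a = Gd⁴/(8D³k) = (78.3×10³ × 5.5⁴)/(8 × 69.0³ × 1.8)
    = 7.16494e+07 / 4.73053e+06 = 15.15 → 15 coils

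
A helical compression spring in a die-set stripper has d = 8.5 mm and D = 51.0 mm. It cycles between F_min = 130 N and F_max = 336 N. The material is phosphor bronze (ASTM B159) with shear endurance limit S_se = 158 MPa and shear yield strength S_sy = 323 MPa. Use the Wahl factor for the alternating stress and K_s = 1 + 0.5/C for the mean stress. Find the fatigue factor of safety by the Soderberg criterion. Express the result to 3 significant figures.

2.96

C = D/d = 51.0/8.5 = 6.0000; K_W = (4C−1)/(4C−4)+0.615/C = 1.2525; K_s = 1+0.5/C = 1.0833
F_a = (F_max−F_min)/2 = 103 N; F_m = (F_max+F_min)/2 = 233 N
τ_a = K_W·8F_aD/(πd³) = 1.2525 × 21.782 = 27.282 MPa
τ_m = K_s·8F_mD/(πd³) = 1.0833 × 49.273 = 53.379 MPa
Soderberg: 1/n_f = τ_a/S_se + τ_m/S_sy = 27.282/158 + 53.379/323 = 0.17267 + 0.16526 = 0.33793
n_f = 1/0.33793 = 2.959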